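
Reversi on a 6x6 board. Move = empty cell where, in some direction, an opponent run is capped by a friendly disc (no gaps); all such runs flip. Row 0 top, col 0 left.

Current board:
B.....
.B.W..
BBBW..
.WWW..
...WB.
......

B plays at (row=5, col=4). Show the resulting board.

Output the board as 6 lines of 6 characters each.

Answer: B.....
.B.W..
BBBW..
.WBW..
...BB.
....B.

Derivation:
Place B at (5,4); scan 8 dirs for brackets.
Dir NW: opp run (4,3) (3,2) capped by B -> flip
Dir N: first cell 'B' (not opp) -> no flip
Dir NE: first cell '.' (not opp) -> no flip
Dir W: first cell '.' (not opp) -> no flip
Dir E: first cell '.' (not opp) -> no flip
Dir SW: edge -> no flip
Dir S: edge -> no flip
Dir SE: edge -> no flip
All flips: (3,2) (4,3)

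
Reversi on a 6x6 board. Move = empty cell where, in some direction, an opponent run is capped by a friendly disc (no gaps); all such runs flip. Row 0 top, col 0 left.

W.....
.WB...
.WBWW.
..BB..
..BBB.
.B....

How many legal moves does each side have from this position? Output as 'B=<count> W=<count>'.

Answer: B=8 W=7

Derivation:
-- B to move --
(0,1): no bracket -> illegal
(0,2): no bracket -> illegal
(1,0): flips 2 -> legal
(1,3): flips 1 -> legal
(1,4): flips 1 -> legal
(1,5): flips 1 -> legal
(2,0): flips 1 -> legal
(2,5): flips 2 -> legal
(3,0): flips 1 -> legal
(3,1): no bracket -> illegal
(3,4): flips 1 -> legal
(3,5): no bracket -> illegal
B mobility = 8
-- W to move --
(0,1): flips 1 -> legal
(0,2): no bracket -> illegal
(0,3): flips 1 -> legal
(1,3): flips 1 -> legal
(3,1): no bracket -> illegal
(3,4): no bracket -> illegal
(3,5): no bracket -> illegal
(4,0): no bracket -> illegal
(4,1): flips 1 -> legal
(4,5): no bracket -> illegal
(5,0): no bracket -> illegal
(5,2): no bracket -> illegal
(5,3): flips 2 -> legal
(5,4): flips 2 -> legal
(5,5): flips 3 -> legal
W mobility = 7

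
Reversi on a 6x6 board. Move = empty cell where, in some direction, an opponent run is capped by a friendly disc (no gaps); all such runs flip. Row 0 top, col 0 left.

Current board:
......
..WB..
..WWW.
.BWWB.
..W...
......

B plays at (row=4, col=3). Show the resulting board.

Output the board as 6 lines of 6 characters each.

Answer: ......
..WB..
..WBW.
.BWBB.
..WB..
......

Derivation:
Place B at (4,3); scan 8 dirs for brackets.
Dir NW: opp run (3,2), next='.' -> no flip
Dir N: opp run (3,3) (2,3) capped by B -> flip
Dir NE: first cell 'B' (not opp) -> no flip
Dir W: opp run (4,2), next='.' -> no flip
Dir E: first cell '.' (not opp) -> no flip
Dir SW: first cell '.' (not opp) -> no flip
Dir S: first cell '.' (not opp) -> no flip
Dir SE: first cell '.' (not opp) -> no flip
All flips: (2,3) (3,3)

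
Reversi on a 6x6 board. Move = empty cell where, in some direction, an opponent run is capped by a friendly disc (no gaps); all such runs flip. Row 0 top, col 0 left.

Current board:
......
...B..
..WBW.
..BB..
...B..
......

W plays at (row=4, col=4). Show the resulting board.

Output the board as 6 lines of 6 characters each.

Answer: ......
...B..
..WBW.
..BW..
...BW.
......

Derivation:
Place W at (4,4); scan 8 dirs for brackets.
Dir NW: opp run (3,3) capped by W -> flip
Dir N: first cell '.' (not opp) -> no flip
Dir NE: first cell '.' (not opp) -> no flip
Dir W: opp run (4,3), next='.' -> no flip
Dir E: first cell '.' (not opp) -> no flip
Dir SW: first cell '.' (not opp) -> no flip
Dir S: first cell '.' (not opp) -> no flip
Dir SE: first cell '.' (not opp) -> no flip
All flips: (3,3)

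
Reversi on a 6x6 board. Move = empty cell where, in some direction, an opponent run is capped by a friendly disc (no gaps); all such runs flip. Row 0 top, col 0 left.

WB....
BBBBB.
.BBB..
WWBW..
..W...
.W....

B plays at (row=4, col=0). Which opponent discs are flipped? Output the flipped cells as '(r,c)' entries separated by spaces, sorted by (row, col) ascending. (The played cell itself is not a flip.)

Dir NW: edge -> no flip
Dir N: opp run (3,0), next='.' -> no flip
Dir NE: opp run (3,1) capped by B -> flip
Dir W: edge -> no flip
Dir E: first cell '.' (not opp) -> no flip
Dir SW: edge -> no flip
Dir S: first cell '.' (not opp) -> no flip
Dir SE: opp run (5,1), next=edge -> no flip

Answer: (3,1)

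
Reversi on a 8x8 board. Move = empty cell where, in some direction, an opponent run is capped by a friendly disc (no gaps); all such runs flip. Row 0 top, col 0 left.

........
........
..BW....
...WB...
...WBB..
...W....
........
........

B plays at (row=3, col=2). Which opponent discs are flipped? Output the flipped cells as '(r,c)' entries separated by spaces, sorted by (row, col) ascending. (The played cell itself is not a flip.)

Dir NW: first cell '.' (not opp) -> no flip
Dir N: first cell 'B' (not opp) -> no flip
Dir NE: opp run (2,3), next='.' -> no flip
Dir W: first cell '.' (not opp) -> no flip
Dir E: opp run (3,3) capped by B -> flip
Dir SW: first cell '.' (not opp) -> no flip
Dir S: first cell '.' (not opp) -> no flip
Dir SE: opp run (4,3), next='.' -> no flip

Answer: (3,3)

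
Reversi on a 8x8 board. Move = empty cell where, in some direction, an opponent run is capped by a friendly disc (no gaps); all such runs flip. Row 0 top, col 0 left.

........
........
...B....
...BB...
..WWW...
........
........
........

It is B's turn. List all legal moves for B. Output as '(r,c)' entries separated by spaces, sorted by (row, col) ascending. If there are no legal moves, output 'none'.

Answer: (5,1) (5,2) (5,3) (5,4) (5,5)

Derivation:
(3,1): no bracket -> illegal
(3,2): no bracket -> illegal
(3,5): no bracket -> illegal
(4,1): no bracket -> illegal
(4,5): no bracket -> illegal
(5,1): flips 1 -> legal
(5,2): flips 1 -> legal
(5,3): flips 1 -> legal
(5,4): flips 1 -> legal
(5,5): flips 1 -> legal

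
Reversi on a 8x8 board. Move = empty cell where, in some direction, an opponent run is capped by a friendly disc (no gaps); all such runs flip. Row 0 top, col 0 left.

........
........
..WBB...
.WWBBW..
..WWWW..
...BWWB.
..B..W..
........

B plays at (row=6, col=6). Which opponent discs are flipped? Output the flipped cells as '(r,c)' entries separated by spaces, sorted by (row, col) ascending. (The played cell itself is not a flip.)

Dir NW: opp run (5,5) (4,4) capped by B -> flip
Dir N: first cell 'B' (not opp) -> no flip
Dir NE: first cell '.' (not opp) -> no flip
Dir W: opp run (6,5), next='.' -> no flip
Dir E: first cell '.' (not opp) -> no flip
Dir SW: first cell '.' (not opp) -> no flip
Dir S: first cell '.' (not opp) -> no flip
Dir SE: first cell '.' (not opp) -> no flip

Answer: (4,4) (5,5)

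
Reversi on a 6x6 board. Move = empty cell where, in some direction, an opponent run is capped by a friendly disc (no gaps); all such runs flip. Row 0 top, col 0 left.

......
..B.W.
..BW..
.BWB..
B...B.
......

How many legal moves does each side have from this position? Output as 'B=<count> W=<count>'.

-- B to move --
(0,3): no bracket -> illegal
(0,4): no bracket -> illegal
(0,5): no bracket -> illegal
(1,3): flips 1 -> legal
(1,5): no bracket -> illegal
(2,1): no bracket -> illegal
(2,4): flips 1 -> legal
(2,5): no bracket -> illegal
(3,4): flips 1 -> legal
(4,1): no bracket -> illegal
(4,2): flips 1 -> legal
(4,3): no bracket -> illegal
B mobility = 4
-- W to move --
(0,1): flips 1 -> legal
(0,2): flips 2 -> legal
(0,3): no bracket -> illegal
(1,1): no bracket -> illegal
(1,3): no bracket -> illegal
(2,0): no bracket -> illegal
(2,1): flips 1 -> legal
(2,4): no bracket -> illegal
(3,0): flips 1 -> legal
(3,4): flips 1 -> legal
(3,5): no bracket -> illegal
(4,1): no bracket -> illegal
(4,2): no bracket -> illegal
(4,3): flips 1 -> legal
(4,5): no bracket -> illegal
(5,0): no bracket -> illegal
(5,1): no bracket -> illegal
(5,3): no bracket -> illegal
(5,4): no bracket -> illegal
(5,5): no bracket -> illegal
W mobility = 6

Answer: B=4 W=6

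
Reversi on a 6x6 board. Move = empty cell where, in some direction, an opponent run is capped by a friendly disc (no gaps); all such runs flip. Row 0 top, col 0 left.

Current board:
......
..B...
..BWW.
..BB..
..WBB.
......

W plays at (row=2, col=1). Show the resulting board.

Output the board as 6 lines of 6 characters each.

Answer: ......
..B...
.WWWW.
..BB..
..WBB.
......

Derivation:
Place W at (2,1); scan 8 dirs for brackets.
Dir NW: first cell '.' (not opp) -> no flip
Dir N: first cell '.' (not opp) -> no flip
Dir NE: opp run (1,2), next='.' -> no flip
Dir W: first cell '.' (not opp) -> no flip
Dir E: opp run (2,2) capped by W -> flip
Dir SW: first cell '.' (not opp) -> no flip
Dir S: first cell '.' (not opp) -> no flip
Dir SE: opp run (3,2) (4,3), next='.' -> no flip
All flips: (2,2)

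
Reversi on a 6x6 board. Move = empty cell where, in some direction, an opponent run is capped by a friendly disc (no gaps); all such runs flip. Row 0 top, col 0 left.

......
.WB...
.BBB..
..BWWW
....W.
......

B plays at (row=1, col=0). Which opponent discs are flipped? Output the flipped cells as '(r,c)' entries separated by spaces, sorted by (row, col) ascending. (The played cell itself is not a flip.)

Dir NW: edge -> no flip
Dir N: first cell '.' (not opp) -> no flip
Dir NE: first cell '.' (not opp) -> no flip
Dir W: edge -> no flip
Dir E: opp run (1,1) capped by B -> flip
Dir SW: edge -> no flip
Dir S: first cell '.' (not opp) -> no flip
Dir SE: first cell 'B' (not opp) -> no flip

Answer: (1,1)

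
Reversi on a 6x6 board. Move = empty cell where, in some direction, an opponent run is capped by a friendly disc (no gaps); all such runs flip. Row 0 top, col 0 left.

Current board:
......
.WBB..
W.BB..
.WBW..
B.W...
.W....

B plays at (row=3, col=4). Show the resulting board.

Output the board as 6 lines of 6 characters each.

Answer: ......
.WBB..
W.BB..
.WBBB.
B.W...
.W....

Derivation:
Place B at (3,4); scan 8 dirs for brackets.
Dir NW: first cell 'B' (not opp) -> no flip
Dir N: first cell '.' (not opp) -> no flip
Dir NE: first cell '.' (not opp) -> no flip
Dir W: opp run (3,3) capped by B -> flip
Dir E: first cell '.' (not opp) -> no flip
Dir SW: first cell '.' (not opp) -> no flip
Dir S: first cell '.' (not opp) -> no flip
Dir SE: first cell '.' (not opp) -> no flip
All flips: (3,3)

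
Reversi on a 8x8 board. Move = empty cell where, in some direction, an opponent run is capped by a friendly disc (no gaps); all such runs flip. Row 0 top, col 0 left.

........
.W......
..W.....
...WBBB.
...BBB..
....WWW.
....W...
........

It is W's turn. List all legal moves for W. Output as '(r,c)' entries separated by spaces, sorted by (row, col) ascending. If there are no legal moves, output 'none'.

(2,3): flips 2 -> legal
(2,4): flips 2 -> legal
(2,5): flips 2 -> legal
(2,6): no bracket -> illegal
(2,7): flips 2 -> legal
(3,2): flips 1 -> legal
(3,7): flips 3 -> legal
(4,2): no bracket -> illegal
(4,6): no bracket -> illegal
(4,7): no bracket -> illegal
(5,2): no bracket -> illegal
(5,3): flips 1 -> legal

Answer: (2,3) (2,4) (2,5) (2,7) (3,2) (3,7) (5,3)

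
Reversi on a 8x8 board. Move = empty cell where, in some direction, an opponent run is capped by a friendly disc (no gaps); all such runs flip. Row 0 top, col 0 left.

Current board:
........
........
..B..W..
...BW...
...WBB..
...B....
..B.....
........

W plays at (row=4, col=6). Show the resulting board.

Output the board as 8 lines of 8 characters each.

Answer: ........
........
..B..W..
...BW...
...WWWW.
...B....
..B.....
........

Derivation:
Place W at (4,6); scan 8 dirs for brackets.
Dir NW: first cell '.' (not opp) -> no flip
Dir N: first cell '.' (not opp) -> no flip
Dir NE: first cell '.' (not opp) -> no flip
Dir W: opp run (4,5) (4,4) capped by W -> flip
Dir E: first cell '.' (not opp) -> no flip
Dir SW: first cell '.' (not opp) -> no flip
Dir S: first cell '.' (not opp) -> no flip
Dir SE: first cell '.' (not opp) -> no flip
All flips: (4,4) (4,5)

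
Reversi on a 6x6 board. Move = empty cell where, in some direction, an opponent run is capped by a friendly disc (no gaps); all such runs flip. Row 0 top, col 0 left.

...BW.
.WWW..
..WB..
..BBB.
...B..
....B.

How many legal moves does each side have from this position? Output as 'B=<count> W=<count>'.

-- B to move --
(0,0): flips 2 -> legal
(0,1): flips 1 -> legal
(0,2): flips 2 -> legal
(0,5): flips 1 -> legal
(1,0): no bracket -> illegal
(1,4): no bracket -> illegal
(1,5): no bracket -> illegal
(2,0): no bracket -> illegal
(2,1): flips 2 -> legal
(2,4): no bracket -> illegal
(3,1): no bracket -> illegal
B mobility = 5
-- W to move --
(0,2): flips 1 -> legal
(1,4): no bracket -> illegal
(2,1): no bracket -> illegal
(2,4): flips 1 -> legal
(2,5): no bracket -> illegal
(3,1): no bracket -> illegal
(3,5): no bracket -> illegal
(4,1): no bracket -> illegal
(4,2): flips 1 -> legal
(4,4): flips 1 -> legal
(4,5): flips 2 -> legal
(5,2): no bracket -> illegal
(5,3): flips 3 -> legal
(5,5): no bracket -> illegal
W mobility = 6

Answer: B=5 W=6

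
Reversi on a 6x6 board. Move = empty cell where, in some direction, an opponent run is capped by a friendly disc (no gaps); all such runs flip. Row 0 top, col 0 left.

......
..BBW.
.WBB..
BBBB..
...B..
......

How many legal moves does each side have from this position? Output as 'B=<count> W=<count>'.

Answer: B=5 W=5

Derivation:
-- B to move --
(0,3): no bracket -> illegal
(0,4): no bracket -> illegal
(0,5): flips 1 -> legal
(1,0): flips 1 -> legal
(1,1): flips 1 -> legal
(1,5): flips 1 -> legal
(2,0): flips 1 -> legal
(2,4): no bracket -> illegal
(2,5): no bracket -> illegal
B mobility = 5
-- W to move --
(0,1): no bracket -> illegal
(0,2): no bracket -> illegal
(0,3): flips 1 -> legal
(0,4): no bracket -> illegal
(1,1): flips 2 -> legal
(2,0): no bracket -> illegal
(2,4): flips 2 -> legal
(3,4): no bracket -> illegal
(4,0): no bracket -> illegal
(4,1): flips 3 -> legal
(4,2): no bracket -> illegal
(4,4): no bracket -> illegal
(5,2): no bracket -> illegal
(5,3): no bracket -> illegal
(5,4): flips 2 -> legal
W mobility = 5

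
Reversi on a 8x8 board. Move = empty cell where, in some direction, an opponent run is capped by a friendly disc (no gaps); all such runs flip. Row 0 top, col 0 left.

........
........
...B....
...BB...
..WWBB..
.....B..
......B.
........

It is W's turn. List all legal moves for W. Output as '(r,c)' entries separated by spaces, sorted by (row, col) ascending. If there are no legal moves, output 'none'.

(1,2): no bracket -> illegal
(1,3): flips 2 -> legal
(1,4): no bracket -> illegal
(2,2): no bracket -> illegal
(2,4): flips 1 -> legal
(2,5): flips 1 -> legal
(3,2): no bracket -> illegal
(3,5): no bracket -> illegal
(3,6): no bracket -> illegal
(4,6): flips 2 -> legal
(5,3): no bracket -> illegal
(5,4): no bracket -> illegal
(5,6): no bracket -> illegal
(5,7): no bracket -> illegal
(6,4): no bracket -> illegal
(6,5): no bracket -> illegal
(6,7): no bracket -> illegal
(7,5): no bracket -> illegal
(7,6): no bracket -> illegal
(7,7): no bracket -> illegal

Answer: (1,3) (2,4) (2,5) (4,6)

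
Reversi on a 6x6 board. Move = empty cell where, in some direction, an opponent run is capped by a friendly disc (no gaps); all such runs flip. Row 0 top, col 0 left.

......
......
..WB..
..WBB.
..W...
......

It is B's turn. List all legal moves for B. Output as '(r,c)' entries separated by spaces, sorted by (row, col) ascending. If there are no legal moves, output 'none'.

(1,1): flips 1 -> legal
(1,2): no bracket -> illegal
(1,3): no bracket -> illegal
(2,1): flips 1 -> legal
(3,1): flips 1 -> legal
(4,1): flips 1 -> legal
(4,3): no bracket -> illegal
(5,1): flips 1 -> legal
(5,2): no bracket -> illegal
(5,3): no bracket -> illegal

Answer: (1,1) (2,1) (3,1) (4,1) (5,1)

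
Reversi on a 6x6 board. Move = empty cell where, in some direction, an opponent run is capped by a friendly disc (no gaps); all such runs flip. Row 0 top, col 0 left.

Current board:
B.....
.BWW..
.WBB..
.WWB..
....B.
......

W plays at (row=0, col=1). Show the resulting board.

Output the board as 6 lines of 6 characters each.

Answer: BW....
.WWW..
.WBB..
.WWB..
....B.
......

Derivation:
Place W at (0,1); scan 8 dirs for brackets.
Dir NW: edge -> no flip
Dir N: edge -> no flip
Dir NE: edge -> no flip
Dir W: opp run (0,0), next=edge -> no flip
Dir E: first cell '.' (not opp) -> no flip
Dir SW: first cell '.' (not opp) -> no flip
Dir S: opp run (1,1) capped by W -> flip
Dir SE: first cell 'W' (not opp) -> no flip
All flips: (1,1)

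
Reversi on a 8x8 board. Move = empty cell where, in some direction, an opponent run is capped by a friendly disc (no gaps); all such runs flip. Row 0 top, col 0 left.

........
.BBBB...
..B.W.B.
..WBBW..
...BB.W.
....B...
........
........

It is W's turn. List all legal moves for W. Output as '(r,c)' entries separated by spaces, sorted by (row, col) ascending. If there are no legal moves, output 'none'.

Answer: (0,2) (0,4) (1,7) (4,2) (5,3) (6,4) (6,5)

Derivation:
(0,0): no bracket -> illegal
(0,1): no bracket -> illegal
(0,2): flips 3 -> legal
(0,3): no bracket -> illegal
(0,4): flips 1 -> legal
(0,5): no bracket -> illegal
(1,0): no bracket -> illegal
(1,5): no bracket -> illegal
(1,6): no bracket -> illegal
(1,7): flips 1 -> legal
(2,0): no bracket -> illegal
(2,1): no bracket -> illegal
(2,3): no bracket -> illegal
(2,5): no bracket -> illegal
(2,7): no bracket -> illegal
(3,1): no bracket -> illegal
(3,6): no bracket -> illegal
(3,7): no bracket -> illegal
(4,2): flips 1 -> legal
(4,5): no bracket -> illegal
(5,2): no bracket -> illegal
(5,3): flips 1 -> legal
(5,5): no bracket -> illegal
(6,3): no bracket -> illegal
(6,4): flips 3 -> legal
(6,5): flips 2 -> legal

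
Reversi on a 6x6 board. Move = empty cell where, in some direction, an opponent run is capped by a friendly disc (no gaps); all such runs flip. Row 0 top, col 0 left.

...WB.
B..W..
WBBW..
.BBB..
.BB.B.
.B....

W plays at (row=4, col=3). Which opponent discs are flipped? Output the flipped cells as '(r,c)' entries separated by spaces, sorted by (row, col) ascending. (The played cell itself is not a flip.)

Dir NW: opp run (3,2) (2,1) (1,0), next=edge -> no flip
Dir N: opp run (3,3) capped by W -> flip
Dir NE: first cell '.' (not opp) -> no flip
Dir W: opp run (4,2) (4,1), next='.' -> no flip
Dir E: opp run (4,4), next='.' -> no flip
Dir SW: first cell '.' (not opp) -> no flip
Dir S: first cell '.' (not opp) -> no flip
Dir SE: first cell '.' (not opp) -> no flip

Answer: (3,3)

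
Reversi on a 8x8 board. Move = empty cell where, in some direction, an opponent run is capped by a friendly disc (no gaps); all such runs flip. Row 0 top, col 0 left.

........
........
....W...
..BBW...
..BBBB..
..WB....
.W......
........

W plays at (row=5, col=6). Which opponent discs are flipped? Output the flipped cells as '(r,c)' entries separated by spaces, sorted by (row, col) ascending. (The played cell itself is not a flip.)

Answer: (4,5)

Derivation:
Dir NW: opp run (4,5) capped by W -> flip
Dir N: first cell '.' (not opp) -> no flip
Dir NE: first cell '.' (not opp) -> no flip
Dir W: first cell '.' (not opp) -> no flip
Dir E: first cell '.' (not opp) -> no flip
Dir SW: first cell '.' (not opp) -> no flip
Dir S: first cell '.' (not opp) -> no flip
Dir SE: first cell '.' (not opp) -> no flip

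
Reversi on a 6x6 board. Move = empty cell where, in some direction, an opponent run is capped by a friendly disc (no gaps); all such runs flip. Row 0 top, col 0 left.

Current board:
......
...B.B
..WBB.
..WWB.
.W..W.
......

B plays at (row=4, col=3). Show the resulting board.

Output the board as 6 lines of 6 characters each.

Answer: ......
...B.B
..WBB.
..WBB.
.W.BW.
......

Derivation:
Place B at (4,3); scan 8 dirs for brackets.
Dir NW: opp run (3,2), next='.' -> no flip
Dir N: opp run (3,3) capped by B -> flip
Dir NE: first cell 'B' (not opp) -> no flip
Dir W: first cell '.' (not opp) -> no flip
Dir E: opp run (4,4), next='.' -> no flip
Dir SW: first cell '.' (not opp) -> no flip
Dir S: first cell '.' (not opp) -> no flip
Dir SE: first cell '.' (not opp) -> no flip
All flips: (3,3)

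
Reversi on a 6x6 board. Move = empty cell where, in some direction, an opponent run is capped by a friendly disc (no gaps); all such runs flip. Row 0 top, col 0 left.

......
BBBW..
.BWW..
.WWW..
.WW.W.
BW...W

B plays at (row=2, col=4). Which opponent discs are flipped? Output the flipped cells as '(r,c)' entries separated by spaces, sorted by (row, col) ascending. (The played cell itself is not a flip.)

Answer: (2,2) (2,3)

Derivation:
Dir NW: opp run (1,3), next='.' -> no flip
Dir N: first cell '.' (not opp) -> no flip
Dir NE: first cell '.' (not opp) -> no flip
Dir W: opp run (2,3) (2,2) capped by B -> flip
Dir E: first cell '.' (not opp) -> no flip
Dir SW: opp run (3,3) (4,2) (5,1), next=edge -> no flip
Dir S: first cell '.' (not opp) -> no flip
Dir SE: first cell '.' (not opp) -> no flip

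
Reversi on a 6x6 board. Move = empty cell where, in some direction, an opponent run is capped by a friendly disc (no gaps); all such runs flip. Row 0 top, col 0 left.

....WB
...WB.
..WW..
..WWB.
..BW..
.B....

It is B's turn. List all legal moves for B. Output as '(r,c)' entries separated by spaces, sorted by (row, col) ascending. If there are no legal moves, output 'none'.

(0,2): no bracket -> illegal
(0,3): flips 1 -> legal
(1,1): no bracket -> illegal
(1,2): flips 4 -> legal
(1,5): no bracket -> illegal
(2,1): no bracket -> illegal
(2,4): flips 1 -> legal
(3,1): flips 2 -> legal
(4,1): flips 2 -> legal
(4,4): flips 1 -> legal
(5,2): flips 1 -> legal
(5,3): no bracket -> illegal
(5,4): no bracket -> illegal

Answer: (0,3) (1,2) (2,4) (3,1) (4,1) (4,4) (5,2)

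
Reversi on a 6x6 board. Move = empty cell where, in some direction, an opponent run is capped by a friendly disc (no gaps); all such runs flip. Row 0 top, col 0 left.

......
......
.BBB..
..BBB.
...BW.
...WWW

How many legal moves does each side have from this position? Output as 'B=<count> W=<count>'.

Answer: B=1 W=5

Derivation:
-- B to move --
(3,5): no bracket -> illegal
(4,2): no bracket -> illegal
(4,5): flips 1 -> legal
(5,2): no bracket -> illegal
B mobility = 1
-- W to move --
(1,0): flips 3 -> legal
(1,1): flips 2 -> legal
(1,2): no bracket -> illegal
(1,3): flips 3 -> legal
(1,4): no bracket -> illegal
(2,0): no bracket -> illegal
(2,4): flips 1 -> legal
(2,5): no bracket -> illegal
(3,0): no bracket -> illegal
(3,1): no bracket -> illegal
(3,5): no bracket -> illegal
(4,1): no bracket -> illegal
(4,2): flips 1 -> legal
(4,5): no bracket -> illegal
(5,2): no bracket -> illegal
W mobility = 5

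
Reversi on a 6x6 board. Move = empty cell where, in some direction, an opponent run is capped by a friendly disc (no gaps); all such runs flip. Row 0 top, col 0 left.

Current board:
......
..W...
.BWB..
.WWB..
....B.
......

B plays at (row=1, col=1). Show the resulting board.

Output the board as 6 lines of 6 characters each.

Answer: ......
.BW...
.BBB..
.WWB..
....B.
......

Derivation:
Place B at (1,1); scan 8 dirs for brackets.
Dir NW: first cell '.' (not opp) -> no flip
Dir N: first cell '.' (not opp) -> no flip
Dir NE: first cell '.' (not opp) -> no flip
Dir W: first cell '.' (not opp) -> no flip
Dir E: opp run (1,2), next='.' -> no flip
Dir SW: first cell '.' (not opp) -> no flip
Dir S: first cell 'B' (not opp) -> no flip
Dir SE: opp run (2,2) capped by B -> flip
All flips: (2,2)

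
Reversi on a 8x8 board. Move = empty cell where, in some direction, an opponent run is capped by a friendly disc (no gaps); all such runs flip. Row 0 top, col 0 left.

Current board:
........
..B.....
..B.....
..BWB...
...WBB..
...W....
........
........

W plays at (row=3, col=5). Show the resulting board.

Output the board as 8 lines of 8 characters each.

Answer: ........
..B.....
..B.....
..BWWW..
...WWB..
...W....
........
........

Derivation:
Place W at (3,5); scan 8 dirs for brackets.
Dir NW: first cell '.' (not opp) -> no flip
Dir N: first cell '.' (not opp) -> no flip
Dir NE: first cell '.' (not opp) -> no flip
Dir W: opp run (3,4) capped by W -> flip
Dir E: first cell '.' (not opp) -> no flip
Dir SW: opp run (4,4) capped by W -> flip
Dir S: opp run (4,5), next='.' -> no flip
Dir SE: first cell '.' (not opp) -> no flip
All flips: (3,4) (4,4)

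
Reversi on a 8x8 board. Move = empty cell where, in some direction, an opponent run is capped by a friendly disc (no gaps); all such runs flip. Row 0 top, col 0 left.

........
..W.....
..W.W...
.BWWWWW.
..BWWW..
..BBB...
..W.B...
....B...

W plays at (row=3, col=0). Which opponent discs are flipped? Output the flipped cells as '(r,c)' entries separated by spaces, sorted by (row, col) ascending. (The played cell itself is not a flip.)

Answer: (3,1)

Derivation:
Dir NW: edge -> no flip
Dir N: first cell '.' (not opp) -> no flip
Dir NE: first cell '.' (not opp) -> no flip
Dir W: edge -> no flip
Dir E: opp run (3,1) capped by W -> flip
Dir SW: edge -> no flip
Dir S: first cell '.' (not opp) -> no flip
Dir SE: first cell '.' (not opp) -> no flip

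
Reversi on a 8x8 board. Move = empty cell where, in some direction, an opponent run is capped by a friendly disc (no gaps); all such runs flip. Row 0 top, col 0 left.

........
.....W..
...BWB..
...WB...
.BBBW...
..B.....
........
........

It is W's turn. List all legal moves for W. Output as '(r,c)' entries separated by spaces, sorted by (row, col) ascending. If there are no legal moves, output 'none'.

Answer: (1,3) (2,2) (2,6) (3,5) (4,0) (5,1) (5,3)

Derivation:
(1,2): no bracket -> illegal
(1,3): flips 1 -> legal
(1,4): no bracket -> illegal
(1,6): no bracket -> illegal
(2,2): flips 1 -> legal
(2,6): flips 1 -> legal
(3,0): no bracket -> illegal
(3,1): no bracket -> illegal
(3,2): no bracket -> illegal
(3,5): flips 2 -> legal
(3,6): no bracket -> illegal
(4,0): flips 3 -> legal
(4,5): no bracket -> illegal
(5,0): no bracket -> illegal
(5,1): flips 1 -> legal
(5,3): flips 1 -> legal
(5,4): no bracket -> illegal
(6,1): no bracket -> illegal
(6,2): no bracket -> illegal
(6,3): no bracket -> illegal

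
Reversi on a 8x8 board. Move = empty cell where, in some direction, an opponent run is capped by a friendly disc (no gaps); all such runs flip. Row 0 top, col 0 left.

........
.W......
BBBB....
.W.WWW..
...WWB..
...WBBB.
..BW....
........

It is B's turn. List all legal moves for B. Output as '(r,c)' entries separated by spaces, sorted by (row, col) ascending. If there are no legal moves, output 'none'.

(0,0): flips 1 -> legal
(0,1): flips 1 -> legal
(0,2): flips 1 -> legal
(1,0): no bracket -> illegal
(1,2): no bracket -> illegal
(2,4): flips 2 -> legal
(2,5): flips 1 -> legal
(2,6): flips 3 -> legal
(3,0): no bracket -> illegal
(3,2): flips 1 -> legal
(3,6): no bracket -> illegal
(4,0): flips 1 -> legal
(4,1): flips 1 -> legal
(4,2): flips 3 -> legal
(4,6): no bracket -> illegal
(5,2): flips 1 -> legal
(6,4): flips 1 -> legal
(7,2): flips 1 -> legal
(7,3): flips 4 -> legal
(7,4): no bracket -> illegal

Answer: (0,0) (0,1) (0,2) (2,4) (2,5) (2,6) (3,2) (4,0) (4,1) (4,2) (5,2) (6,4) (7,2) (7,3)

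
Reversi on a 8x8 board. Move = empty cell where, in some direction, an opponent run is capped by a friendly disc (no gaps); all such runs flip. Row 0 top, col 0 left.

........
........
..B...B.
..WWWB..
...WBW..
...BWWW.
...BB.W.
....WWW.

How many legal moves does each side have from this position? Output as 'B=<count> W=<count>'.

Answer: B=9 W=8

Derivation:
-- B to move --
(2,1): no bracket -> illegal
(2,3): flips 2 -> legal
(2,4): flips 1 -> legal
(2,5): no bracket -> illegal
(3,1): flips 3 -> legal
(3,6): flips 2 -> legal
(4,1): no bracket -> illegal
(4,2): flips 2 -> legal
(4,6): flips 2 -> legal
(4,7): no bracket -> illegal
(5,2): no bracket -> illegal
(5,7): flips 3 -> legal
(6,5): flips 2 -> legal
(6,7): no bracket -> illegal
(7,3): no bracket -> illegal
(7,7): flips 2 -> legal
B mobility = 9
-- W to move --
(1,1): flips 1 -> legal
(1,2): flips 1 -> legal
(1,3): no bracket -> illegal
(1,5): no bracket -> illegal
(1,6): no bracket -> illegal
(1,7): no bracket -> illegal
(2,1): no bracket -> illegal
(2,3): no bracket -> illegal
(2,4): no bracket -> illegal
(2,5): flips 1 -> legal
(2,7): no bracket -> illegal
(3,1): no bracket -> illegal
(3,6): flips 1 -> legal
(3,7): no bracket -> illegal
(4,2): flips 2 -> legal
(4,6): no bracket -> illegal
(5,2): flips 2 -> legal
(6,2): no bracket -> illegal
(6,5): no bracket -> illegal
(7,2): flips 1 -> legal
(7,3): flips 3 -> legal
W mobility = 8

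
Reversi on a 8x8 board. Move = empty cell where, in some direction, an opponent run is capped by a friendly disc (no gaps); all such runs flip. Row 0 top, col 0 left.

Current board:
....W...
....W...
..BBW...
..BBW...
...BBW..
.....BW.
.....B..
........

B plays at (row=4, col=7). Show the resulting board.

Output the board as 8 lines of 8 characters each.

Answer: ....W...
....W...
..BBW...
..BBW...
...BBW.B
.....BB.
.....B..
........

Derivation:
Place B at (4,7); scan 8 dirs for brackets.
Dir NW: first cell '.' (not opp) -> no flip
Dir N: first cell '.' (not opp) -> no flip
Dir NE: edge -> no flip
Dir W: first cell '.' (not opp) -> no flip
Dir E: edge -> no flip
Dir SW: opp run (5,6) capped by B -> flip
Dir S: first cell '.' (not opp) -> no flip
Dir SE: edge -> no flip
All flips: (5,6)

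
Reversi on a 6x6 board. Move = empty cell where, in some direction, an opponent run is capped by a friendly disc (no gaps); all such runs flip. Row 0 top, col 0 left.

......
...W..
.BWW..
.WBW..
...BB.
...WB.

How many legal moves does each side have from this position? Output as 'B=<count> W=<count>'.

Answer: B=9 W=6

Derivation:
-- B to move --
(0,2): no bracket -> illegal
(0,3): flips 3 -> legal
(0,4): no bracket -> illegal
(1,1): flips 2 -> legal
(1,2): flips 1 -> legal
(1,4): flips 1 -> legal
(2,0): no bracket -> illegal
(2,4): flips 2 -> legal
(3,0): flips 1 -> legal
(3,4): flips 1 -> legal
(4,0): no bracket -> illegal
(4,1): flips 1 -> legal
(4,2): no bracket -> illegal
(5,2): flips 1 -> legal
B mobility = 9
-- W to move --
(1,0): no bracket -> illegal
(1,1): flips 1 -> legal
(1,2): no bracket -> illegal
(2,0): flips 1 -> legal
(3,0): no bracket -> illegal
(3,4): no bracket -> illegal
(3,5): flips 1 -> legal
(4,1): flips 1 -> legal
(4,2): flips 1 -> legal
(4,5): no bracket -> illegal
(5,2): no bracket -> illegal
(5,5): flips 2 -> legal
W mobility = 6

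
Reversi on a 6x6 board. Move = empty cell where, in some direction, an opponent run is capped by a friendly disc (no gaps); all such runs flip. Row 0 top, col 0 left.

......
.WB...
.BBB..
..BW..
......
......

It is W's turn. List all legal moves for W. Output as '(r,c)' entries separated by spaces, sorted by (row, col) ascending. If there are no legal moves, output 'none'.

Answer: (1,3) (3,1)

Derivation:
(0,1): no bracket -> illegal
(0,2): no bracket -> illegal
(0,3): no bracket -> illegal
(1,0): no bracket -> illegal
(1,3): flips 2 -> legal
(1,4): no bracket -> illegal
(2,0): no bracket -> illegal
(2,4): no bracket -> illegal
(3,0): no bracket -> illegal
(3,1): flips 2 -> legal
(3,4): no bracket -> illegal
(4,1): no bracket -> illegal
(4,2): no bracket -> illegal
(4,3): no bracket -> illegal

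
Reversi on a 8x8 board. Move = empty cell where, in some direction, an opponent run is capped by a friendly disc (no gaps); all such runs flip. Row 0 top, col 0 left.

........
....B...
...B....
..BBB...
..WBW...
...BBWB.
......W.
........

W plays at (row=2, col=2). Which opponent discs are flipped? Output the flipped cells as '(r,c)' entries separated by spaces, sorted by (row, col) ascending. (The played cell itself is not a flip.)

Answer: (3,2) (3,3)

Derivation:
Dir NW: first cell '.' (not opp) -> no flip
Dir N: first cell '.' (not opp) -> no flip
Dir NE: first cell '.' (not opp) -> no flip
Dir W: first cell '.' (not opp) -> no flip
Dir E: opp run (2,3), next='.' -> no flip
Dir SW: first cell '.' (not opp) -> no flip
Dir S: opp run (3,2) capped by W -> flip
Dir SE: opp run (3,3) capped by W -> flip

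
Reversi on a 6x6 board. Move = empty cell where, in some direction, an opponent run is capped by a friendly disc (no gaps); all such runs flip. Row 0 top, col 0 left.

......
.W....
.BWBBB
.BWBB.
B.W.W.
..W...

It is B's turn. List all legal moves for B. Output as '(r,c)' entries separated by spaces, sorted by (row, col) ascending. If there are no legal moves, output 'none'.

(0,0): flips 2 -> legal
(0,1): flips 1 -> legal
(0,2): no bracket -> illegal
(1,0): no bracket -> illegal
(1,2): no bracket -> illegal
(1,3): flips 1 -> legal
(2,0): no bracket -> illegal
(3,5): no bracket -> illegal
(4,1): flips 1 -> legal
(4,3): flips 1 -> legal
(4,5): no bracket -> illegal
(5,1): flips 1 -> legal
(5,3): flips 1 -> legal
(5,4): flips 1 -> legal
(5,5): flips 1 -> legal

Answer: (0,0) (0,1) (1,3) (4,1) (4,3) (5,1) (5,3) (5,4) (5,5)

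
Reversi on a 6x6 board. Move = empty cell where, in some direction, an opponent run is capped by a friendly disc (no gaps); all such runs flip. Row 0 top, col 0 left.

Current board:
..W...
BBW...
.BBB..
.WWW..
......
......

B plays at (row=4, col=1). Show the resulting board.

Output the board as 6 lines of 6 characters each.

Answer: ..W...
BBW...
.BBB..
.BBW..
.B....
......

Derivation:
Place B at (4,1); scan 8 dirs for brackets.
Dir NW: first cell '.' (not opp) -> no flip
Dir N: opp run (3,1) capped by B -> flip
Dir NE: opp run (3,2) capped by B -> flip
Dir W: first cell '.' (not opp) -> no flip
Dir E: first cell '.' (not opp) -> no flip
Dir SW: first cell '.' (not opp) -> no flip
Dir S: first cell '.' (not opp) -> no flip
Dir SE: first cell '.' (not opp) -> no flip
All flips: (3,1) (3,2)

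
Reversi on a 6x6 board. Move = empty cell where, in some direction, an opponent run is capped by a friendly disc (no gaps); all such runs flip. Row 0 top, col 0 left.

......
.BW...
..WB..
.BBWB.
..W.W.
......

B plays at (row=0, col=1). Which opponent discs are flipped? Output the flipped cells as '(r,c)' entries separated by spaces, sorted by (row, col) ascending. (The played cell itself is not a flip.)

Dir NW: edge -> no flip
Dir N: edge -> no flip
Dir NE: edge -> no flip
Dir W: first cell '.' (not opp) -> no flip
Dir E: first cell '.' (not opp) -> no flip
Dir SW: first cell '.' (not opp) -> no flip
Dir S: first cell 'B' (not opp) -> no flip
Dir SE: opp run (1,2) capped by B -> flip

Answer: (1,2)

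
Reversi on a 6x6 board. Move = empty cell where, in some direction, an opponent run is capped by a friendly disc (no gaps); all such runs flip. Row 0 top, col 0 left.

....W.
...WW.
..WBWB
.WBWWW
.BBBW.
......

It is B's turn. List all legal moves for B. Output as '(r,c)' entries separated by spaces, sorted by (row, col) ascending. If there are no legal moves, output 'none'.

Answer: (0,3) (0,5) (1,2) (1,5) (2,0) (2,1) (3,0) (4,5)

Derivation:
(0,2): no bracket -> illegal
(0,3): flips 2 -> legal
(0,5): flips 1 -> legal
(1,1): no bracket -> illegal
(1,2): flips 1 -> legal
(1,5): flips 2 -> legal
(2,0): flips 1 -> legal
(2,1): flips 2 -> legal
(3,0): flips 1 -> legal
(4,0): no bracket -> illegal
(4,5): flips 3 -> legal
(5,3): no bracket -> illegal
(5,4): no bracket -> illegal
(5,5): no bracket -> illegal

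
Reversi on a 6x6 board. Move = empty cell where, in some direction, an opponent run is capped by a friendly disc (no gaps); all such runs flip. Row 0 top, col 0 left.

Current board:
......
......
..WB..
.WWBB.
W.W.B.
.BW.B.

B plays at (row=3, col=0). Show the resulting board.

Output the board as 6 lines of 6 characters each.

Answer: ......
......
..WB..
BBBBB.
W.W.B.
.BW.B.

Derivation:
Place B at (3,0); scan 8 dirs for brackets.
Dir NW: edge -> no flip
Dir N: first cell '.' (not opp) -> no flip
Dir NE: first cell '.' (not opp) -> no flip
Dir W: edge -> no flip
Dir E: opp run (3,1) (3,2) capped by B -> flip
Dir SW: edge -> no flip
Dir S: opp run (4,0), next='.' -> no flip
Dir SE: first cell '.' (not opp) -> no flip
All flips: (3,1) (3,2)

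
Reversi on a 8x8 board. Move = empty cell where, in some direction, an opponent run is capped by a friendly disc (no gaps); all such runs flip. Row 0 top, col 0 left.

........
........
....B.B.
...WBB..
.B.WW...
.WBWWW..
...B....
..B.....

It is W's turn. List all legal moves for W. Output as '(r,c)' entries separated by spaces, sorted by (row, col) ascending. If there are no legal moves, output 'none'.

Answer: (1,4) (1,5) (1,7) (2,5) (3,1) (3,6) (6,1) (7,3)

Derivation:
(1,3): no bracket -> illegal
(1,4): flips 2 -> legal
(1,5): flips 1 -> legal
(1,6): no bracket -> illegal
(1,7): flips 2 -> legal
(2,3): no bracket -> illegal
(2,5): flips 1 -> legal
(2,7): no bracket -> illegal
(3,0): no bracket -> illegal
(3,1): flips 1 -> legal
(3,2): no bracket -> illegal
(3,6): flips 2 -> legal
(3,7): no bracket -> illegal
(4,0): no bracket -> illegal
(4,2): no bracket -> illegal
(4,5): no bracket -> illegal
(4,6): no bracket -> illegal
(5,0): no bracket -> illegal
(6,1): flips 1 -> legal
(6,2): no bracket -> illegal
(6,4): no bracket -> illegal
(7,1): no bracket -> illegal
(7,3): flips 1 -> legal
(7,4): no bracket -> illegal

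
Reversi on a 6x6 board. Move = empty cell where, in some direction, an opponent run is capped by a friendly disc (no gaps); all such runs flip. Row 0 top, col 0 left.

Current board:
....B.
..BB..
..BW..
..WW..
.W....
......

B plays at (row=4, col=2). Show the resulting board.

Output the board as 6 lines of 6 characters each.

Place B at (4,2); scan 8 dirs for brackets.
Dir NW: first cell '.' (not opp) -> no flip
Dir N: opp run (3,2) capped by B -> flip
Dir NE: opp run (3,3), next='.' -> no flip
Dir W: opp run (4,1), next='.' -> no flip
Dir E: first cell '.' (not opp) -> no flip
Dir SW: first cell '.' (not opp) -> no flip
Dir S: first cell '.' (not opp) -> no flip
Dir SE: first cell '.' (not opp) -> no flip
All flips: (3,2)

Answer: ....B.
..BB..
..BW..
..BW..
.WB...
......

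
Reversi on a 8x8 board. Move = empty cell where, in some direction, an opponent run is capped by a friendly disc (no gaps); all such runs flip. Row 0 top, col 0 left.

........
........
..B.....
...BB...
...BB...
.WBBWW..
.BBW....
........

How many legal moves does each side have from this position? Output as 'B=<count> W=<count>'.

-- B to move --
(4,0): flips 1 -> legal
(4,1): flips 1 -> legal
(4,2): no bracket -> illegal
(4,5): no bracket -> illegal
(4,6): no bracket -> illegal
(5,0): flips 1 -> legal
(5,6): flips 2 -> legal
(6,0): no bracket -> illegal
(6,4): flips 2 -> legal
(6,5): flips 1 -> legal
(6,6): flips 1 -> legal
(7,2): no bracket -> illegal
(7,3): flips 1 -> legal
(7,4): flips 1 -> legal
B mobility = 9
-- W to move --
(1,1): flips 3 -> legal
(1,2): no bracket -> illegal
(1,3): no bracket -> illegal
(2,1): no bracket -> illegal
(2,3): flips 3 -> legal
(2,4): flips 2 -> legal
(2,5): no bracket -> illegal
(3,1): no bracket -> illegal
(3,2): flips 1 -> legal
(3,5): no bracket -> illegal
(4,1): flips 1 -> legal
(4,2): no bracket -> illegal
(4,5): no bracket -> illegal
(5,0): no bracket -> illegal
(6,0): flips 2 -> legal
(6,4): no bracket -> illegal
(7,0): no bracket -> illegal
(7,1): flips 1 -> legal
(7,2): no bracket -> illegal
(7,3): flips 1 -> legal
W mobility = 8

Answer: B=9 W=8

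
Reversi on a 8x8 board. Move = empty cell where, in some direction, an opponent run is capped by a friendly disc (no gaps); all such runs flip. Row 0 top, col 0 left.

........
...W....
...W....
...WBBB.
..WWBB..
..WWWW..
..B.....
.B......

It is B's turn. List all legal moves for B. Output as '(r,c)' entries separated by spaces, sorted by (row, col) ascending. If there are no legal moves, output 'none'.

Answer: (1,2) (2,2) (3,2) (4,1) (6,1) (6,3) (6,4) (6,5) (6,6)

Derivation:
(0,2): no bracket -> illegal
(0,3): no bracket -> illegal
(0,4): no bracket -> illegal
(1,2): flips 1 -> legal
(1,4): no bracket -> illegal
(2,2): flips 1 -> legal
(2,4): no bracket -> illegal
(3,1): no bracket -> illegal
(3,2): flips 3 -> legal
(4,1): flips 2 -> legal
(4,6): no bracket -> illegal
(5,1): no bracket -> illegal
(5,6): no bracket -> illegal
(6,1): flips 2 -> legal
(6,3): flips 1 -> legal
(6,4): flips 1 -> legal
(6,5): flips 1 -> legal
(6,6): flips 1 -> legal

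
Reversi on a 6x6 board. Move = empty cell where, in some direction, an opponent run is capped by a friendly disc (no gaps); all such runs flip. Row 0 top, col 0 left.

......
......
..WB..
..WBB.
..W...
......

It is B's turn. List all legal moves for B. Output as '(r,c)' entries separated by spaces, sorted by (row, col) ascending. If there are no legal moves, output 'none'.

(1,1): flips 1 -> legal
(1,2): no bracket -> illegal
(1,3): no bracket -> illegal
(2,1): flips 1 -> legal
(3,1): flips 1 -> legal
(4,1): flips 1 -> legal
(4,3): no bracket -> illegal
(5,1): flips 1 -> legal
(5,2): no bracket -> illegal
(5,3): no bracket -> illegal

Answer: (1,1) (2,1) (3,1) (4,1) (5,1)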